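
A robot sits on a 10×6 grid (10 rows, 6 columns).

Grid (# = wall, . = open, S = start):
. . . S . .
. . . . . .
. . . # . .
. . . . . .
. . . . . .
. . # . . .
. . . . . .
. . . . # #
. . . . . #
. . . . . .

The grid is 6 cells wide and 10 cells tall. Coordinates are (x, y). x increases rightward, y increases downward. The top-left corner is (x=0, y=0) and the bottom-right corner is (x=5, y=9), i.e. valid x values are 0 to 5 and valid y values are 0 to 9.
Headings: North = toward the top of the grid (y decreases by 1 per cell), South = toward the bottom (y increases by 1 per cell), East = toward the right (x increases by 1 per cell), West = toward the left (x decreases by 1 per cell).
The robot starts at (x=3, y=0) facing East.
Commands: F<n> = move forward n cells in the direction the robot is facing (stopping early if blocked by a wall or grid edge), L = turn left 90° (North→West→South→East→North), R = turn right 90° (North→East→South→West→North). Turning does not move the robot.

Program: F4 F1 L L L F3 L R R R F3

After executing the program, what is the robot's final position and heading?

Answer: Final position: (x=5, y=0), facing North

Derivation:
Start: (x=3, y=0), facing East
  F4: move forward 2/4 (blocked), now at (x=5, y=0)
  F1: move forward 0/1 (blocked), now at (x=5, y=0)
  L: turn left, now facing North
  L: turn left, now facing West
  L: turn left, now facing South
  F3: move forward 3, now at (x=5, y=3)
  L: turn left, now facing East
  R: turn right, now facing South
  R: turn right, now facing West
  R: turn right, now facing North
  F3: move forward 3, now at (x=5, y=0)
Final: (x=5, y=0), facing North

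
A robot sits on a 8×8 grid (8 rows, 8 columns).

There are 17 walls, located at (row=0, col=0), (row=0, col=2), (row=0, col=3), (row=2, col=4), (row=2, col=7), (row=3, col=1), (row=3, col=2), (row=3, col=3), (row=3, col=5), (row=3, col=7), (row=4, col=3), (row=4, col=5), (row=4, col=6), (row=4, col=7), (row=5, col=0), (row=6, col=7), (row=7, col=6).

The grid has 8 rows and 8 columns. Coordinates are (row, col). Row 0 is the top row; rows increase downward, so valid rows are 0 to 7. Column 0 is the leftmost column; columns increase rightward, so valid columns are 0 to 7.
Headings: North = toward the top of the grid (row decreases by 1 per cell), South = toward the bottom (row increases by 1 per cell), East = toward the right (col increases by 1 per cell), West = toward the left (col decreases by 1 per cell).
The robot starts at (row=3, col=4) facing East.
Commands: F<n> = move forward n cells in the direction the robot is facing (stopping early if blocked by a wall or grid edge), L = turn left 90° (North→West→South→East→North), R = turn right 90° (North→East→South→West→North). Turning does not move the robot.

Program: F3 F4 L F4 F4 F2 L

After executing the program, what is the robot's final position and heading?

Start: (row=3, col=4), facing East
  F3: move forward 0/3 (blocked), now at (row=3, col=4)
  F4: move forward 0/4 (blocked), now at (row=3, col=4)
  L: turn left, now facing North
  F4: move forward 0/4 (blocked), now at (row=3, col=4)
  F4: move forward 0/4 (blocked), now at (row=3, col=4)
  F2: move forward 0/2 (blocked), now at (row=3, col=4)
  L: turn left, now facing West
Final: (row=3, col=4), facing West

Answer: Final position: (row=3, col=4), facing West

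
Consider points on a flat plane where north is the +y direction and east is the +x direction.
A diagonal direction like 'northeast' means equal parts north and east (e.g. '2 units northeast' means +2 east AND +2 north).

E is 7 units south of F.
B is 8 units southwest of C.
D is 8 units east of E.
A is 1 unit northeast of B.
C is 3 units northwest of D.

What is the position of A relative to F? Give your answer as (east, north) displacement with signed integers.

Place F at the origin (east=0, north=0).
  E is 7 units south of F: delta (east=+0, north=-7); E at (east=0, north=-7).
  D is 8 units east of E: delta (east=+8, north=+0); D at (east=8, north=-7).
  C is 3 units northwest of D: delta (east=-3, north=+3); C at (east=5, north=-4).
  B is 8 units southwest of C: delta (east=-8, north=-8); B at (east=-3, north=-12).
  A is 1 unit northeast of B: delta (east=+1, north=+1); A at (east=-2, north=-11).
Therefore A relative to F: (east=-2, north=-11).

Answer: A is at (east=-2, north=-11) relative to F.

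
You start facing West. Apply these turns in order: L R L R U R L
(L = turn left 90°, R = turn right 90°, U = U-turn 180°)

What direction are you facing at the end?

Answer: Final heading: East

Derivation:
Start: West
  L (left (90° counter-clockwise)) -> South
  R (right (90° clockwise)) -> West
  L (left (90° counter-clockwise)) -> South
  R (right (90° clockwise)) -> West
  U (U-turn (180°)) -> East
  R (right (90° clockwise)) -> South
  L (left (90° counter-clockwise)) -> East
Final: East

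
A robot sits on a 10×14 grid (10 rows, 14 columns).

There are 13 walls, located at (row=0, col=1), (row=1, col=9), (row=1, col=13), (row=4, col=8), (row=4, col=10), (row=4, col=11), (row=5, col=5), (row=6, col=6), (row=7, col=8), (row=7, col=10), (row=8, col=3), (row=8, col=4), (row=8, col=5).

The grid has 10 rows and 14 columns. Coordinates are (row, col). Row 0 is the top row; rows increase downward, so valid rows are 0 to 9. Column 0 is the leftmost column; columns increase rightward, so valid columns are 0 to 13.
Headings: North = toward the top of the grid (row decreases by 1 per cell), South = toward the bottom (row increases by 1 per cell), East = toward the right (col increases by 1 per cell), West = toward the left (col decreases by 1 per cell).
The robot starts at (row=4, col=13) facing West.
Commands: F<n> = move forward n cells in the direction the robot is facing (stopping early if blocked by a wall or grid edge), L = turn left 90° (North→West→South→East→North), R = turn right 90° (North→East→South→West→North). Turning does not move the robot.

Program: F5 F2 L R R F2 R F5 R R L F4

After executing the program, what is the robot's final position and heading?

Answer: Final position: (row=6, col=13), facing South

Derivation:
Start: (row=4, col=13), facing West
  F5: move forward 1/5 (blocked), now at (row=4, col=12)
  F2: move forward 0/2 (blocked), now at (row=4, col=12)
  L: turn left, now facing South
  R: turn right, now facing West
  R: turn right, now facing North
  F2: move forward 2, now at (row=2, col=12)
  R: turn right, now facing East
  F5: move forward 1/5 (blocked), now at (row=2, col=13)
  R: turn right, now facing South
  R: turn right, now facing West
  L: turn left, now facing South
  F4: move forward 4, now at (row=6, col=13)
Final: (row=6, col=13), facing South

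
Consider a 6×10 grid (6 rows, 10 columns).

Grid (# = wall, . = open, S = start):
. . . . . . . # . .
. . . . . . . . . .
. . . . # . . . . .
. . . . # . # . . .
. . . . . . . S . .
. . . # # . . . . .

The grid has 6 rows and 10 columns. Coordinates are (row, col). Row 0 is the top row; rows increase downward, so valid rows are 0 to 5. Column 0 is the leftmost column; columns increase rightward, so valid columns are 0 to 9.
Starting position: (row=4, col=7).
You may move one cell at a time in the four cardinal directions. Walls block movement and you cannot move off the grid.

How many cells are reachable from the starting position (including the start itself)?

BFS flood-fill from (row=4, col=7):
  Distance 0: (row=4, col=7)
  Distance 1: (row=3, col=7), (row=4, col=6), (row=4, col=8), (row=5, col=7)
  Distance 2: (row=2, col=7), (row=3, col=8), (row=4, col=5), (row=4, col=9), (row=5, col=6), (row=5, col=8)
  Distance 3: (row=1, col=7), (row=2, col=6), (row=2, col=8), (row=3, col=5), (row=3, col=9), (row=4, col=4), (row=5, col=5), (row=5, col=9)
  Distance 4: (row=1, col=6), (row=1, col=8), (row=2, col=5), (row=2, col=9), (row=4, col=3)
  Distance 5: (row=0, col=6), (row=0, col=8), (row=1, col=5), (row=1, col=9), (row=3, col=3), (row=4, col=2)
  Distance 6: (row=0, col=5), (row=0, col=9), (row=1, col=4), (row=2, col=3), (row=3, col=2), (row=4, col=1), (row=5, col=2)
  Distance 7: (row=0, col=4), (row=1, col=3), (row=2, col=2), (row=3, col=1), (row=4, col=0), (row=5, col=1)
  Distance 8: (row=0, col=3), (row=1, col=2), (row=2, col=1), (row=3, col=0), (row=5, col=0)
  Distance 9: (row=0, col=2), (row=1, col=1), (row=2, col=0)
  Distance 10: (row=0, col=1), (row=1, col=0)
  Distance 11: (row=0, col=0)
Total reachable: 54 (grid has 54 open cells total)

Answer: Reachable cells: 54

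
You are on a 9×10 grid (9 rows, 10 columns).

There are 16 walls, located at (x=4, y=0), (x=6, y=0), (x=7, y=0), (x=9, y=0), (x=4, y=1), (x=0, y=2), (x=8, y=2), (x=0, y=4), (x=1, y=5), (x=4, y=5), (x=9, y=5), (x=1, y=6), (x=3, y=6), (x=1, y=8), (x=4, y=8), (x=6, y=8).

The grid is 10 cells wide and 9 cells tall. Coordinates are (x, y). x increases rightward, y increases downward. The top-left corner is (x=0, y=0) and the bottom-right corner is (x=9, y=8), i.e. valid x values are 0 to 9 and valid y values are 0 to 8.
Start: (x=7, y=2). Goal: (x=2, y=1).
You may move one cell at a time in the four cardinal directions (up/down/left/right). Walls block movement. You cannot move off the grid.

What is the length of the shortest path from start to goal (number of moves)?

BFS from (x=7, y=2) until reaching (x=2, y=1):
  Distance 0: (x=7, y=2)
  Distance 1: (x=7, y=1), (x=6, y=2), (x=7, y=3)
  Distance 2: (x=6, y=1), (x=8, y=1), (x=5, y=2), (x=6, y=3), (x=8, y=3), (x=7, y=4)
  Distance 3: (x=8, y=0), (x=5, y=1), (x=9, y=1), (x=4, y=2), (x=5, y=3), (x=9, y=3), (x=6, y=4), (x=8, y=4), (x=7, y=5)
  Distance 4: (x=5, y=0), (x=3, y=2), (x=9, y=2), (x=4, y=3), (x=5, y=4), (x=9, y=4), (x=6, y=5), (x=8, y=5), (x=7, y=6)
  Distance 5: (x=3, y=1), (x=2, y=2), (x=3, y=3), (x=4, y=4), (x=5, y=5), (x=6, y=6), (x=8, y=6), (x=7, y=7)
  Distance 6: (x=3, y=0), (x=2, y=1), (x=1, y=2), (x=2, y=3), (x=3, y=4), (x=5, y=6), (x=9, y=6), (x=6, y=7), (x=8, y=7), (x=7, y=8)  <- goal reached here
One shortest path (6 moves): (x=7, y=2) -> (x=6, y=2) -> (x=5, y=2) -> (x=4, y=2) -> (x=3, y=2) -> (x=2, y=2) -> (x=2, y=1)

Answer: Shortest path length: 6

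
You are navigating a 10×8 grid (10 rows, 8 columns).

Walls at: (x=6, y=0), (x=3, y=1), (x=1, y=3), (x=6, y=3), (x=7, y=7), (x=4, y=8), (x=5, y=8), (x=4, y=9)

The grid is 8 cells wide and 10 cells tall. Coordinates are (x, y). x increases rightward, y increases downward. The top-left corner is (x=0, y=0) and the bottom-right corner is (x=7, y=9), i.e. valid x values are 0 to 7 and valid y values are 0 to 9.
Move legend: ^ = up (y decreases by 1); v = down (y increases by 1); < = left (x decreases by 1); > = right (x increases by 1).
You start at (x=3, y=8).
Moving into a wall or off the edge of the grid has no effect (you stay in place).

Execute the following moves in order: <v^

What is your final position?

Start: (x=3, y=8)
  < (left): (x=3, y=8) -> (x=2, y=8)
  v (down): (x=2, y=8) -> (x=2, y=9)
  ^ (up): (x=2, y=9) -> (x=2, y=8)
Final: (x=2, y=8)

Answer: Final position: (x=2, y=8)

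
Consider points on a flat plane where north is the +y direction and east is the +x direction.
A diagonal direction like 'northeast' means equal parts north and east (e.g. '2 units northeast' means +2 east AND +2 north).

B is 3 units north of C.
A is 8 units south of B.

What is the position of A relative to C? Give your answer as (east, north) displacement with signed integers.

Answer: A is at (east=0, north=-5) relative to C.

Derivation:
Place C at the origin (east=0, north=0).
  B is 3 units north of C: delta (east=+0, north=+3); B at (east=0, north=3).
  A is 8 units south of B: delta (east=+0, north=-8); A at (east=0, north=-5).
Therefore A relative to C: (east=0, north=-5).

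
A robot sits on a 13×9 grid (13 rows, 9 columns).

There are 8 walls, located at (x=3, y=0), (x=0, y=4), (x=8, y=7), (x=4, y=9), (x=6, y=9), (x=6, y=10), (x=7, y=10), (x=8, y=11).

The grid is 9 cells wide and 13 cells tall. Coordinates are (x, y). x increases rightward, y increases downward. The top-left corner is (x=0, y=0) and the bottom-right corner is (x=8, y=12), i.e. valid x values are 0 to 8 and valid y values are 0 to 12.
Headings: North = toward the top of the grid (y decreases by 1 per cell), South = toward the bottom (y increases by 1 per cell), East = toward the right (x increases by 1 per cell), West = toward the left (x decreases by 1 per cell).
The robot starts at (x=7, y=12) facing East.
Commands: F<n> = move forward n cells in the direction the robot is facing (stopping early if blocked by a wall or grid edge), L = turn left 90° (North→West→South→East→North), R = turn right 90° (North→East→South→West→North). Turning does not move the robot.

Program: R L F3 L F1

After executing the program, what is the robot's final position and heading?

Answer: Final position: (x=8, y=12), facing North

Derivation:
Start: (x=7, y=12), facing East
  R: turn right, now facing South
  L: turn left, now facing East
  F3: move forward 1/3 (blocked), now at (x=8, y=12)
  L: turn left, now facing North
  F1: move forward 0/1 (blocked), now at (x=8, y=12)
Final: (x=8, y=12), facing North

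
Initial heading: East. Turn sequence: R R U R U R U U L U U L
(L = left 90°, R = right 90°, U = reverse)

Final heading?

Start: East
  R (right (90° clockwise)) -> South
  R (right (90° clockwise)) -> West
  U (U-turn (180°)) -> East
  R (right (90° clockwise)) -> South
  U (U-turn (180°)) -> North
  R (right (90° clockwise)) -> East
  U (U-turn (180°)) -> West
  U (U-turn (180°)) -> East
  L (left (90° counter-clockwise)) -> North
  U (U-turn (180°)) -> South
  U (U-turn (180°)) -> North
  L (left (90° counter-clockwise)) -> West
Final: West

Answer: Final heading: West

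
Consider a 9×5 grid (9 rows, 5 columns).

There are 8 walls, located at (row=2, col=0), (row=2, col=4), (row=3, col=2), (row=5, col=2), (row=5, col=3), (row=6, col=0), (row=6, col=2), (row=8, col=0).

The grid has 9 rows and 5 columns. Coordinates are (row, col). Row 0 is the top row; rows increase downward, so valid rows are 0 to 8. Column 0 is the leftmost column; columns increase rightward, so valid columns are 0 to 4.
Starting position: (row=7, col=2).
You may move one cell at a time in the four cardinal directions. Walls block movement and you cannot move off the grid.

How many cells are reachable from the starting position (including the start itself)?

BFS flood-fill from (row=7, col=2):
  Distance 0: (row=7, col=2)
  Distance 1: (row=7, col=1), (row=7, col=3), (row=8, col=2)
  Distance 2: (row=6, col=1), (row=6, col=3), (row=7, col=0), (row=7, col=4), (row=8, col=1), (row=8, col=3)
  Distance 3: (row=5, col=1), (row=6, col=4), (row=8, col=4)
  Distance 4: (row=4, col=1), (row=5, col=0), (row=5, col=4)
  Distance 5: (row=3, col=1), (row=4, col=0), (row=4, col=2), (row=4, col=4)
  Distance 6: (row=2, col=1), (row=3, col=0), (row=3, col=4), (row=4, col=3)
  Distance 7: (row=1, col=1), (row=2, col=2), (row=3, col=3)
  Distance 8: (row=0, col=1), (row=1, col=0), (row=1, col=2), (row=2, col=3)
  Distance 9: (row=0, col=0), (row=0, col=2), (row=1, col=3)
  Distance 10: (row=0, col=3), (row=1, col=4)
  Distance 11: (row=0, col=4)
Total reachable: 37 (grid has 37 open cells total)

Answer: Reachable cells: 37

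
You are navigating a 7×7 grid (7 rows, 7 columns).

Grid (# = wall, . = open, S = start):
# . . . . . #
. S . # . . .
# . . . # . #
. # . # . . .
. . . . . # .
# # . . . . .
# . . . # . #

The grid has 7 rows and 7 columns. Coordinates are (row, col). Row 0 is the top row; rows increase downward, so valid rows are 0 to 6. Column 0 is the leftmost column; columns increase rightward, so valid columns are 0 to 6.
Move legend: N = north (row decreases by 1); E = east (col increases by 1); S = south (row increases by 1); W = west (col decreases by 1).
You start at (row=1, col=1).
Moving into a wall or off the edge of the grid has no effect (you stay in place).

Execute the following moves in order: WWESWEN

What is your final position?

Answer: Final position: (row=1, col=2)

Derivation:
Start: (row=1, col=1)
  W (west): (row=1, col=1) -> (row=1, col=0)
  W (west): blocked, stay at (row=1, col=0)
  E (east): (row=1, col=0) -> (row=1, col=1)
  S (south): (row=1, col=1) -> (row=2, col=1)
  W (west): blocked, stay at (row=2, col=1)
  E (east): (row=2, col=1) -> (row=2, col=2)
  N (north): (row=2, col=2) -> (row=1, col=2)
Final: (row=1, col=2)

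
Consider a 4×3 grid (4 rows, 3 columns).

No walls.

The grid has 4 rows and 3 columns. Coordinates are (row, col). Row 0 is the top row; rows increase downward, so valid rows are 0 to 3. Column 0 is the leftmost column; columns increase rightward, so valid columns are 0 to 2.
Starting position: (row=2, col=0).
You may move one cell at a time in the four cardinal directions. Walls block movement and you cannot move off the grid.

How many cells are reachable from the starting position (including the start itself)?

BFS flood-fill from (row=2, col=0):
  Distance 0: (row=2, col=0)
  Distance 1: (row=1, col=0), (row=2, col=1), (row=3, col=0)
  Distance 2: (row=0, col=0), (row=1, col=1), (row=2, col=2), (row=3, col=1)
  Distance 3: (row=0, col=1), (row=1, col=2), (row=3, col=2)
  Distance 4: (row=0, col=2)
Total reachable: 12 (grid has 12 open cells total)

Answer: Reachable cells: 12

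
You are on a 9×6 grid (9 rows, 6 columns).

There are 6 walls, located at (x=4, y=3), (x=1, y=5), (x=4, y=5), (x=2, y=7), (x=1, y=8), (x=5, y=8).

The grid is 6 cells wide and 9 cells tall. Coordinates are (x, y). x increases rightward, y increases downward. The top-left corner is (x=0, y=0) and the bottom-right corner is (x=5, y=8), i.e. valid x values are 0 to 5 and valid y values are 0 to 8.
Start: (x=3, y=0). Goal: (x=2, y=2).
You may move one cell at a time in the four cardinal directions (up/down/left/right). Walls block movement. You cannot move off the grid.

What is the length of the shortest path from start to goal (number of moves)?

BFS from (x=3, y=0) until reaching (x=2, y=2):
  Distance 0: (x=3, y=0)
  Distance 1: (x=2, y=0), (x=4, y=0), (x=3, y=1)
  Distance 2: (x=1, y=0), (x=5, y=0), (x=2, y=1), (x=4, y=1), (x=3, y=2)
  Distance 3: (x=0, y=0), (x=1, y=1), (x=5, y=1), (x=2, y=2), (x=4, y=2), (x=3, y=3)  <- goal reached here
One shortest path (3 moves): (x=3, y=0) -> (x=2, y=0) -> (x=2, y=1) -> (x=2, y=2)

Answer: Shortest path length: 3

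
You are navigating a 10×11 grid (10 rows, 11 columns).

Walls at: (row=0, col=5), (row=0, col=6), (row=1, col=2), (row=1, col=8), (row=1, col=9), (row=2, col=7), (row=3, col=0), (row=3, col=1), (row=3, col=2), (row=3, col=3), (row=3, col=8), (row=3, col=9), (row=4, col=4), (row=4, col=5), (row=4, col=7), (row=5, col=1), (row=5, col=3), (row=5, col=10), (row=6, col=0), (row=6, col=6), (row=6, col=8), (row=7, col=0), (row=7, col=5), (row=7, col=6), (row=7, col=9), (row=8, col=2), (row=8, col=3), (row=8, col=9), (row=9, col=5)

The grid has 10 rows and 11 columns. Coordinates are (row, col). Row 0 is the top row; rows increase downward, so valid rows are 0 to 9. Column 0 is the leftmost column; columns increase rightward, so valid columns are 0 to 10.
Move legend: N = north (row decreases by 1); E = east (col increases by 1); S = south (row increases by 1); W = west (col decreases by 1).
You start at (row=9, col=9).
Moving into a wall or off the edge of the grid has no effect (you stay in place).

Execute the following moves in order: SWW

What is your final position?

Answer: Final position: (row=9, col=7)

Derivation:
Start: (row=9, col=9)
  S (south): blocked, stay at (row=9, col=9)
  W (west): (row=9, col=9) -> (row=9, col=8)
  W (west): (row=9, col=8) -> (row=9, col=7)
Final: (row=9, col=7)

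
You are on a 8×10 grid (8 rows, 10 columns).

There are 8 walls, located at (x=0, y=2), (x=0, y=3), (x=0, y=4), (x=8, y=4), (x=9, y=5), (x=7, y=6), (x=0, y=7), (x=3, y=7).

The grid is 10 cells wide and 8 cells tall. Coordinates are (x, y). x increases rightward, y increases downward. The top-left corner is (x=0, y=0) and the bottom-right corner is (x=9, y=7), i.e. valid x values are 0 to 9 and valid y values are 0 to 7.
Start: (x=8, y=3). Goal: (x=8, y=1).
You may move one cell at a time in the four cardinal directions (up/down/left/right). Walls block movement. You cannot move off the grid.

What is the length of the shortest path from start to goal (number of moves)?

Answer: Shortest path length: 2

Derivation:
BFS from (x=8, y=3) until reaching (x=8, y=1):
  Distance 0: (x=8, y=3)
  Distance 1: (x=8, y=2), (x=7, y=3), (x=9, y=3)
  Distance 2: (x=8, y=1), (x=7, y=2), (x=9, y=2), (x=6, y=3), (x=7, y=4), (x=9, y=4)  <- goal reached here
One shortest path (2 moves): (x=8, y=3) -> (x=8, y=2) -> (x=8, y=1)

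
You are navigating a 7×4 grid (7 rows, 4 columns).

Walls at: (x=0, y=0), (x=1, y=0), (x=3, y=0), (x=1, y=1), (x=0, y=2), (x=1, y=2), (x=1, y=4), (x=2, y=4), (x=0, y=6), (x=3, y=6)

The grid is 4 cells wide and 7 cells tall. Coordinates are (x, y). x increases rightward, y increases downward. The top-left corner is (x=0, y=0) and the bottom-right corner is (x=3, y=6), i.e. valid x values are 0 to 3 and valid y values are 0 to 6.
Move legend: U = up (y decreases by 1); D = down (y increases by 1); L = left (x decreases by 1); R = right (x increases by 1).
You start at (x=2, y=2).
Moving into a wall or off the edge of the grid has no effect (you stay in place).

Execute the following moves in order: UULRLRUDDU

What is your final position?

Answer: Final position: (x=2, y=1)

Derivation:
Start: (x=2, y=2)
  U (up): (x=2, y=2) -> (x=2, y=1)
  U (up): (x=2, y=1) -> (x=2, y=0)
  L (left): blocked, stay at (x=2, y=0)
  R (right): blocked, stay at (x=2, y=0)
  L (left): blocked, stay at (x=2, y=0)
  R (right): blocked, stay at (x=2, y=0)
  U (up): blocked, stay at (x=2, y=0)
  D (down): (x=2, y=0) -> (x=2, y=1)
  D (down): (x=2, y=1) -> (x=2, y=2)
  U (up): (x=2, y=2) -> (x=2, y=1)
Final: (x=2, y=1)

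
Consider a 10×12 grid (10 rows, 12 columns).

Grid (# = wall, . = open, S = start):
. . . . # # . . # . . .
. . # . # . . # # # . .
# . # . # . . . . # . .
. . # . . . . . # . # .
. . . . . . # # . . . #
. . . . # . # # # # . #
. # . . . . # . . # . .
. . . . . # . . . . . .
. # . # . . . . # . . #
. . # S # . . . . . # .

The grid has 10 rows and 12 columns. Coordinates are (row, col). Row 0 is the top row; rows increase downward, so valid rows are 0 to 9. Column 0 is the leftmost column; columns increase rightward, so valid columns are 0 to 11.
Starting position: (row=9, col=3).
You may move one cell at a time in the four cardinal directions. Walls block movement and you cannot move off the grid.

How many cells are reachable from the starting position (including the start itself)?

BFS flood-fill from (row=9, col=3):
  Distance 0: (row=9, col=3)
Total reachable: 1 (grid has 85 open cells total)

Answer: Reachable cells: 1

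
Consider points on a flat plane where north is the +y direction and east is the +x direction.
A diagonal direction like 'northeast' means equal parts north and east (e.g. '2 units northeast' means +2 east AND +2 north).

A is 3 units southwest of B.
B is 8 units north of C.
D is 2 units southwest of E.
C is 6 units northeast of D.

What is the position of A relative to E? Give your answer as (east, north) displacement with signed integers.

Place E at the origin (east=0, north=0).
  D is 2 units southwest of E: delta (east=-2, north=-2); D at (east=-2, north=-2).
  C is 6 units northeast of D: delta (east=+6, north=+6); C at (east=4, north=4).
  B is 8 units north of C: delta (east=+0, north=+8); B at (east=4, north=12).
  A is 3 units southwest of B: delta (east=-3, north=-3); A at (east=1, north=9).
Therefore A relative to E: (east=1, north=9).

Answer: A is at (east=1, north=9) relative to E.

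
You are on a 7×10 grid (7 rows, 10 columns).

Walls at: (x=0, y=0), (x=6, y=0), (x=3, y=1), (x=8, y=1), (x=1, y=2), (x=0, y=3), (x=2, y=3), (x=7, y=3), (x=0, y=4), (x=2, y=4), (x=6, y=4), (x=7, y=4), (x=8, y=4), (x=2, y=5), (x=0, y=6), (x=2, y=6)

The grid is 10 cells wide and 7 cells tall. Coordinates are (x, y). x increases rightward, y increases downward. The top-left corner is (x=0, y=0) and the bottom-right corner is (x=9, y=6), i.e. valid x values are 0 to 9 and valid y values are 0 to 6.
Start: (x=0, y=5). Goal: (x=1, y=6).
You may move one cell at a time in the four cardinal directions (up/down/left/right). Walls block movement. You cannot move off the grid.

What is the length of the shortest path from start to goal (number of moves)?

BFS from (x=0, y=5) until reaching (x=1, y=6):
  Distance 0: (x=0, y=5)
  Distance 1: (x=1, y=5)
  Distance 2: (x=1, y=4), (x=1, y=6)  <- goal reached here
One shortest path (2 moves): (x=0, y=5) -> (x=1, y=5) -> (x=1, y=6)

Answer: Shortest path length: 2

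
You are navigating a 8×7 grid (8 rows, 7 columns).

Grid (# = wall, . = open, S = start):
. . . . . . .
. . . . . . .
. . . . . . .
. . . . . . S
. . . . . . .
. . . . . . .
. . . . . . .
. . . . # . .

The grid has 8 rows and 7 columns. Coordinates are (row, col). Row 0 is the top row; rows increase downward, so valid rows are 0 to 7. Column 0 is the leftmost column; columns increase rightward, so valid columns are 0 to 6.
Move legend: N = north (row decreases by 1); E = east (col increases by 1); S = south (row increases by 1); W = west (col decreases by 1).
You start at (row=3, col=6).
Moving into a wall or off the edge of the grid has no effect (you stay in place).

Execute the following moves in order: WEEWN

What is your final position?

Start: (row=3, col=6)
  W (west): (row=3, col=6) -> (row=3, col=5)
  E (east): (row=3, col=5) -> (row=3, col=6)
  E (east): blocked, stay at (row=3, col=6)
  W (west): (row=3, col=6) -> (row=3, col=5)
  N (north): (row=3, col=5) -> (row=2, col=5)
Final: (row=2, col=5)

Answer: Final position: (row=2, col=5)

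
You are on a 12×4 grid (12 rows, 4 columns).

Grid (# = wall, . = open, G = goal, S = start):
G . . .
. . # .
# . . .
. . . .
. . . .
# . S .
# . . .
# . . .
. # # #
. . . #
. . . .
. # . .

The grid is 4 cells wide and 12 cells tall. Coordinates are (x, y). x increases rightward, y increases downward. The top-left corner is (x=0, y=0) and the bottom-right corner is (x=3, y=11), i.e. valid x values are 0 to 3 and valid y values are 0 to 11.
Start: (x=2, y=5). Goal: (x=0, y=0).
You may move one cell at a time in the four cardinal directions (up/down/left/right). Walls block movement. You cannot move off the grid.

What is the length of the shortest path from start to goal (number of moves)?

BFS from (x=2, y=5) until reaching (x=0, y=0):
  Distance 0: (x=2, y=5)
  Distance 1: (x=2, y=4), (x=1, y=5), (x=3, y=5), (x=2, y=6)
  Distance 2: (x=2, y=3), (x=1, y=4), (x=3, y=4), (x=1, y=6), (x=3, y=6), (x=2, y=7)
  Distance 3: (x=2, y=2), (x=1, y=3), (x=3, y=3), (x=0, y=4), (x=1, y=7), (x=3, y=7)
  Distance 4: (x=1, y=2), (x=3, y=2), (x=0, y=3)
  Distance 5: (x=1, y=1), (x=3, y=1)
  Distance 6: (x=1, y=0), (x=3, y=0), (x=0, y=1)
  Distance 7: (x=0, y=0), (x=2, y=0)  <- goal reached here
One shortest path (7 moves): (x=2, y=5) -> (x=1, y=5) -> (x=1, y=4) -> (x=1, y=3) -> (x=1, y=2) -> (x=1, y=1) -> (x=0, y=1) -> (x=0, y=0)

Answer: Shortest path length: 7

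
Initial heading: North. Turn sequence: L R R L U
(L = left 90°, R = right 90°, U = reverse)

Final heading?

Start: North
  L (left (90° counter-clockwise)) -> West
  R (right (90° clockwise)) -> North
  R (right (90° clockwise)) -> East
  L (left (90° counter-clockwise)) -> North
  U (U-turn (180°)) -> South
Final: South

Answer: Final heading: South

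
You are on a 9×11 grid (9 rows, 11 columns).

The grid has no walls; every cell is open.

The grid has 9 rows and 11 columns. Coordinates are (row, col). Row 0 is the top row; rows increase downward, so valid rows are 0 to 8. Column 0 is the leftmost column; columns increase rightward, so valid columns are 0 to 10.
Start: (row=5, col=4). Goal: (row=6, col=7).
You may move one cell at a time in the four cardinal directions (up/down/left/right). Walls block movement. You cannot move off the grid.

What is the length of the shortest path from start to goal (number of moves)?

BFS from (row=5, col=4) until reaching (row=6, col=7):
  Distance 0: (row=5, col=4)
  Distance 1: (row=4, col=4), (row=5, col=3), (row=5, col=5), (row=6, col=4)
  Distance 2: (row=3, col=4), (row=4, col=3), (row=4, col=5), (row=5, col=2), (row=5, col=6), (row=6, col=3), (row=6, col=5), (row=7, col=4)
  Distance 3: (row=2, col=4), (row=3, col=3), (row=3, col=5), (row=4, col=2), (row=4, col=6), (row=5, col=1), (row=5, col=7), (row=6, col=2), (row=6, col=6), (row=7, col=3), (row=7, col=5), (row=8, col=4)
  Distance 4: (row=1, col=4), (row=2, col=3), (row=2, col=5), (row=3, col=2), (row=3, col=6), (row=4, col=1), (row=4, col=7), (row=5, col=0), (row=5, col=8), (row=6, col=1), (row=6, col=7), (row=7, col=2), (row=7, col=6), (row=8, col=3), (row=8, col=5)  <- goal reached here
One shortest path (4 moves): (row=5, col=4) -> (row=5, col=5) -> (row=5, col=6) -> (row=5, col=7) -> (row=6, col=7)

Answer: Shortest path length: 4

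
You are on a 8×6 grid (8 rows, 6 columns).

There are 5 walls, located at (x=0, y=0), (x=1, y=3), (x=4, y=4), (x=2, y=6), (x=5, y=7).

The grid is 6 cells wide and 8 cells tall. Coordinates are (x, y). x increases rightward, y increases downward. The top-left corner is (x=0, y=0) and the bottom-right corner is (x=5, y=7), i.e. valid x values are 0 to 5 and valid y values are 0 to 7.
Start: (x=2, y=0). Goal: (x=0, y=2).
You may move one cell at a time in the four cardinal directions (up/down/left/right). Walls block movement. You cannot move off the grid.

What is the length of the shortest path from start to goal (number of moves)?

BFS from (x=2, y=0) until reaching (x=0, y=2):
  Distance 0: (x=2, y=0)
  Distance 1: (x=1, y=0), (x=3, y=0), (x=2, y=1)
  Distance 2: (x=4, y=0), (x=1, y=1), (x=3, y=1), (x=2, y=2)
  Distance 3: (x=5, y=0), (x=0, y=1), (x=4, y=1), (x=1, y=2), (x=3, y=2), (x=2, y=3)
  Distance 4: (x=5, y=1), (x=0, y=2), (x=4, y=2), (x=3, y=3), (x=2, y=4)  <- goal reached here
One shortest path (4 moves): (x=2, y=0) -> (x=1, y=0) -> (x=1, y=1) -> (x=0, y=1) -> (x=0, y=2)

Answer: Shortest path length: 4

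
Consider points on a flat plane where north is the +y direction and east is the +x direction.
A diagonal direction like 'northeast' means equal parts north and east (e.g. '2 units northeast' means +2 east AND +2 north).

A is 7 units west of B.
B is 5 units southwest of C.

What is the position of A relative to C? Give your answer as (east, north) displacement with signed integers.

Place C at the origin (east=0, north=0).
  B is 5 units southwest of C: delta (east=-5, north=-5); B at (east=-5, north=-5).
  A is 7 units west of B: delta (east=-7, north=+0); A at (east=-12, north=-5).
Therefore A relative to C: (east=-12, north=-5).

Answer: A is at (east=-12, north=-5) relative to C.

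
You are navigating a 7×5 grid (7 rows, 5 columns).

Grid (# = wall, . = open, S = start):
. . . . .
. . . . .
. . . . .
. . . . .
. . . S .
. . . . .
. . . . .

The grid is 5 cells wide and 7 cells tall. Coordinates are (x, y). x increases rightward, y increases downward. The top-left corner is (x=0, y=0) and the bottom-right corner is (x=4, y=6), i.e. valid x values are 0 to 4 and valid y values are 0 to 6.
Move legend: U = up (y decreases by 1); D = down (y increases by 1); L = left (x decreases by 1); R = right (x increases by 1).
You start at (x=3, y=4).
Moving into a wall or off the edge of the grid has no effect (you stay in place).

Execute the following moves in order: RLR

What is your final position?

Answer: Final position: (x=4, y=4)

Derivation:
Start: (x=3, y=4)
  R (right): (x=3, y=4) -> (x=4, y=4)
  L (left): (x=4, y=4) -> (x=3, y=4)
  R (right): (x=3, y=4) -> (x=4, y=4)
Final: (x=4, y=4)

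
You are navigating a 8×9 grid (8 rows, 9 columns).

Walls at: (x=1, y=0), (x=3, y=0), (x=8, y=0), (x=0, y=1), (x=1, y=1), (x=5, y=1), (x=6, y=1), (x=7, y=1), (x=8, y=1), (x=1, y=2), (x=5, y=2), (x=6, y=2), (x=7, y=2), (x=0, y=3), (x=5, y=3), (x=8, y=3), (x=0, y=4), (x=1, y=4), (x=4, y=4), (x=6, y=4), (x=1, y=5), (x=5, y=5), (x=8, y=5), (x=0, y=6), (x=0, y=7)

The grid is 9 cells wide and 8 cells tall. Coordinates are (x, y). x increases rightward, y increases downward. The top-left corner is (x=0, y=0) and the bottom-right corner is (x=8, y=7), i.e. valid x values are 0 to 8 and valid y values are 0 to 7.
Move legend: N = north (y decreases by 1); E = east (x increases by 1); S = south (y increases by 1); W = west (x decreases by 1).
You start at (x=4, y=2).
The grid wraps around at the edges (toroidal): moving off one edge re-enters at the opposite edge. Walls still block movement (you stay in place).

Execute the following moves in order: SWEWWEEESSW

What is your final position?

Start: (x=4, y=2)
  S (south): (x=4, y=2) -> (x=4, y=3)
  W (west): (x=4, y=3) -> (x=3, y=3)
  E (east): (x=3, y=3) -> (x=4, y=3)
  W (west): (x=4, y=3) -> (x=3, y=3)
  W (west): (x=3, y=3) -> (x=2, y=3)
  E (east): (x=2, y=3) -> (x=3, y=3)
  E (east): (x=3, y=3) -> (x=4, y=3)
  E (east): blocked, stay at (x=4, y=3)
  S (south): blocked, stay at (x=4, y=3)
  S (south): blocked, stay at (x=4, y=3)
  W (west): (x=4, y=3) -> (x=3, y=3)
Final: (x=3, y=3)

Answer: Final position: (x=3, y=3)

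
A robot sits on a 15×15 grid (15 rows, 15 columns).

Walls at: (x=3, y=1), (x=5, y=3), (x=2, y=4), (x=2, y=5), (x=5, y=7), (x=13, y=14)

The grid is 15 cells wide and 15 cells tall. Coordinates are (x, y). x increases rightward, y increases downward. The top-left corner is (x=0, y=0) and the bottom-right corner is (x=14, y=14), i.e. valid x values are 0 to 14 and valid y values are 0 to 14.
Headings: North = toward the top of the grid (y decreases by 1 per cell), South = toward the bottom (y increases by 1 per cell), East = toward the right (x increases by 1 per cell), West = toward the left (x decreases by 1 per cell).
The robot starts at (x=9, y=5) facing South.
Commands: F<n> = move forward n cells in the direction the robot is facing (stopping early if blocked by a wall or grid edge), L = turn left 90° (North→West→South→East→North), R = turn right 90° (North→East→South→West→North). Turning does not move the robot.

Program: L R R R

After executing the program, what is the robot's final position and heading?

Answer: Final position: (x=9, y=5), facing North

Derivation:
Start: (x=9, y=5), facing South
  L: turn left, now facing East
  R: turn right, now facing South
  R: turn right, now facing West
  R: turn right, now facing North
Final: (x=9, y=5), facing North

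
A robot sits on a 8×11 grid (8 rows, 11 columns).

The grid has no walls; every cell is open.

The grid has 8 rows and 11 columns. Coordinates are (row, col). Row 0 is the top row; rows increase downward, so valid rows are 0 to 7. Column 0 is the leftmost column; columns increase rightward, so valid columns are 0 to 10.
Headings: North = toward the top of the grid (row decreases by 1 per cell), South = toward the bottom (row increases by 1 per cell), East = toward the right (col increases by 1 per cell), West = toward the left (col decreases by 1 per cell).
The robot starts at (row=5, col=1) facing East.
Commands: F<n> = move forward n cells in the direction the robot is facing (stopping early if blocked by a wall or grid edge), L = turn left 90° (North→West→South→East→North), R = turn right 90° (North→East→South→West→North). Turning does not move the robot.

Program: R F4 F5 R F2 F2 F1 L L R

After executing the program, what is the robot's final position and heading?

Answer: Final position: (row=7, col=0), facing South

Derivation:
Start: (row=5, col=1), facing East
  R: turn right, now facing South
  F4: move forward 2/4 (blocked), now at (row=7, col=1)
  F5: move forward 0/5 (blocked), now at (row=7, col=1)
  R: turn right, now facing West
  F2: move forward 1/2 (blocked), now at (row=7, col=0)
  F2: move forward 0/2 (blocked), now at (row=7, col=0)
  F1: move forward 0/1 (blocked), now at (row=7, col=0)
  L: turn left, now facing South
  L: turn left, now facing East
  R: turn right, now facing South
Final: (row=7, col=0), facing South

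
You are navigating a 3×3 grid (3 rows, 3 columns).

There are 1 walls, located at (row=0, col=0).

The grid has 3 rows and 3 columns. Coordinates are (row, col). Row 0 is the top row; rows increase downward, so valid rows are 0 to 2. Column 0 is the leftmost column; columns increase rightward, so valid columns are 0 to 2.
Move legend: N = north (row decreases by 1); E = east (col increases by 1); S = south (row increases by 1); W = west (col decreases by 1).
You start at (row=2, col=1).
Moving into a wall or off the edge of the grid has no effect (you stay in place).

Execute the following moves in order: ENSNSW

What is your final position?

Start: (row=2, col=1)
  E (east): (row=2, col=1) -> (row=2, col=2)
  N (north): (row=2, col=2) -> (row=1, col=2)
  S (south): (row=1, col=2) -> (row=2, col=2)
  N (north): (row=2, col=2) -> (row=1, col=2)
  S (south): (row=1, col=2) -> (row=2, col=2)
  W (west): (row=2, col=2) -> (row=2, col=1)
Final: (row=2, col=1)

Answer: Final position: (row=2, col=1)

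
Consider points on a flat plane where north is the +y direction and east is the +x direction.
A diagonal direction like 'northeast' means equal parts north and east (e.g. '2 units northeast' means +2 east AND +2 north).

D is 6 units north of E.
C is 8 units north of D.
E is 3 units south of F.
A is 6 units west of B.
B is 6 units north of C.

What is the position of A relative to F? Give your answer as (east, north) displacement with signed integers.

Answer: A is at (east=-6, north=17) relative to F.

Derivation:
Place F at the origin (east=0, north=0).
  E is 3 units south of F: delta (east=+0, north=-3); E at (east=0, north=-3).
  D is 6 units north of E: delta (east=+0, north=+6); D at (east=0, north=3).
  C is 8 units north of D: delta (east=+0, north=+8); C at (east=0, north=11).
  B is 6 units north of C: delta (east=+0, north=+6); B at (east=0, north=17).
  A is 6 units west of B: delta (east=-6, north=+0); A at (east=-6, north=17).
Therefore A relative to F: (east=-6, north=17).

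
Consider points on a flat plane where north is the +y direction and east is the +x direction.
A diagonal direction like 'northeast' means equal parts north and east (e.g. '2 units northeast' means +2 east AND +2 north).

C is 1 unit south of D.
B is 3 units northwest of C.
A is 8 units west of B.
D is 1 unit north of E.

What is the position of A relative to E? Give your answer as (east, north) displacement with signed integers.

Answer: A is at (east=-11, north=3) relative to E.

Derivation:
Place E at the origin (east=0, north=0).
  D is 1 unit north of E: delta (east=+0, north=+1); D at (east=0, north=1).
  C is 1 unit south of D: delta (east=+0, north=-1); C at (east=0, north=0).
  B is 3 units northwest of C: delta (east=-3, north=+3); B at (east=-3, north=3).
  A is 8 units west of B: delta (east=-8, north=+0); A at (east=-11, north=3).
Therefore A relative to E: (east=-11, north=3).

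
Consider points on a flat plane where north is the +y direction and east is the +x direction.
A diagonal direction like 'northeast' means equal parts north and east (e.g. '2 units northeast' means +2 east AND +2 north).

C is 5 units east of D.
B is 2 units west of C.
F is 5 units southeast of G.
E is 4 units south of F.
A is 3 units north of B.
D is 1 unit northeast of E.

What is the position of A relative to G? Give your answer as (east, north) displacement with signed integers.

Place G at the origin (east=0, north=0).
  F is 5 units southeast of G: delta (east=+5, north=-5); F at (east=5, north=-5).
  E is 4 units south of F: delta (east=+0, north=-4); E at (east=5, north=-9).
  D is 1 unit northeast of E: delta (east=+1, north=+1); D at (east=6, north=-8).
  C is 5 units east of D: delta (east=+5, north=+0); C at (east=11, north=-8).
  B is 2 units west of C: delta (east=-2, north=+0); B at (east=9, north=-8).
  A is 3 units north of B: delta (east=+0, north=+3); A at (east=9, north=-5).
Therefore A relative to G: (east=9, north=-5).

Answer: A is at (east=9, north=-5) relative to G.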